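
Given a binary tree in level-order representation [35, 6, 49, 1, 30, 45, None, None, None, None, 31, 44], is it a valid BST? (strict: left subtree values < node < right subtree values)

Level-order array: [35, 6, 49, 1, 30, 45, None, None, None, None, 31, 44]
Validate using subtree bounds (lo, hi): at each node, require lo < value < hi,
then recurse left with hi=value and right with lo=value.
Preorder trace (stopping at first violation):
  at node 35 with bounds (-inf, +inf): OK
  at node 6 with bounds (-inf, 35): OK
  at node 1 with bounds (-inf, 6): OK
  at node 30 with bounds (6, 35): OK
  at node 31 with bounds (30, 35): OK
  at node 49 with bounds (35, +inf): OK
  at node 45 with bounds (35, 49): OK
  at node 44 with bounds (35, 45): OK
No violation found at any node.
Result: Valid BST


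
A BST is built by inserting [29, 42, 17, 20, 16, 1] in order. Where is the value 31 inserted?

Starting tree (level order): [29, 17, 42, 16, 20, None, None, 1]
Insertion path: 29 -> 42
Result: insert 31 as left child of 42
Final tree (level order): [29, 17, 42, 16, 20, 31, None, 1]


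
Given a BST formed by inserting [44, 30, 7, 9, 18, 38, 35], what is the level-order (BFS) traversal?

Tree insertion order: [44, 30, 7, 9, 18, 38, 35]
Tree (level-order array): [44, 30, None, 7, 38, None, 9, 35, None, None, 18]
BFS from the root, enqueuing left then right child of each popped node:
  queue [44] -> pop 44, enqueue [30], visited so far: [44]
  queue [30] -> pop 30, enqueue [7, 38], visited so far: [44, 30]
  queue [7, 38] -> pop 7, enqueue [9], visited so far: [44, 30, 7]
  queue [38, 9] -> pop 38, enqueue [35], visited so far: [44, 30, 7, 38]
  queue [9, 35] -> pop 9, enqueue [18], visited so far: [44, 30, 7, 38, 9]
  queue [35, 18] -> pop 35, enqueue [none], visited so far: [44, 30, 7, 38, 9, 35]
  queue [18] -> pop 18, enqueue [none], visited so far: [44, 30, 7, 38, 9, 35, 18]
Result: [44, 30, 7, 38, 9, 35, 18]


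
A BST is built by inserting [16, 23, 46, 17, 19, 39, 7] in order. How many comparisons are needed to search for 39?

Search path for 39: 16 -> 23 -> 46 -> 39
Found: True
Comparisons: 4


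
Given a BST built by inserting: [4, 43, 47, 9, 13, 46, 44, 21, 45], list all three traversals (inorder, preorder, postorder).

Tree insertion order: [4, 43, 47, 9, 13, 46, 44, 21, 45]
Tree (level-order array): [4, None, 43, 9, 47, None, 13, 46, None, None, 21, 44, None, None, None, None, 45]
Inorder (L, root, R): [4, 9, 13, 21, 43, 44, 45, 46, 47]
Preorder (root, L, R): [4, 43, 9, 13, 21, 47, 46, 44, 45]
Postorder (L, R, root): [21, 13, 9, 45, 44, 46, 47, 43, 4]


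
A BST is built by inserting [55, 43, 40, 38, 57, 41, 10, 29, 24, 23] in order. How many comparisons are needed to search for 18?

Search path for 18: 55 -> 43 -> 40 -> 38 -> 10 -> 29 -> 24 -> 23
Found: False
Comparisons: 8


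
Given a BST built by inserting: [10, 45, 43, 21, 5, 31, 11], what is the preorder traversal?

Tree insertion order: [10, 45, 43, 21, 5, 31, 11]
Tree (level-order array): [10, 5, 45, None, None, 43, None, 21, None, 11, 31]
Preorder traversal: [10, 5, 45, 43, 21, 11, 31]


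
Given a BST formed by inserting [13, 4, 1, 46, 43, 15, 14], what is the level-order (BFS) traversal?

Tree insertion order: [13, 4, 1, 46, 43, 15, 14]
Tree (level-order array): [13, 4, 46, 1, None, 43, None, None, None, 15, None, 14]
BFS from the root, enqueuing left then right child of each popped node:
  queue [13] -> pop 13, enqueue [4, 46], visited so far: [13]
  queue [4, 46] -> pop 4, enqueue [1], visited so far: [13, 4]
  queue [46, 1] -> pop 46, enqueue [43], visited so far: [13, 4, 46]
  queue [1, 43] -> pop 1, enqueue [none], visited so far: [13, 4, 46, 1]
  queue [43] -> pop 43, enqueue [15], visited so far: [13, 4, 46, 1, 43]
  queue [15] -> pop 15, enqueue [14], visited so far: [13, 4, 46, 1, 43, 15]
  queue [14] -> pop 14, enqueue [none], visited so far: [13, 4, 46, 1, 43, 15, 14]
Result: [13, 4, 46, 1, 43, 15, 14]


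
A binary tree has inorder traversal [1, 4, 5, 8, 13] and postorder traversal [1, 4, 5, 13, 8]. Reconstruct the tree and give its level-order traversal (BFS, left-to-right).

Inorder:   [1, 4, 5, 8, 13]
Postorder: [1, 4, 5, 13, 8]
Algorithm: postorder visits root last, so walk postorder right-to-left;
each value is the root of the current inorder slice — split it at that
value, recurse on the right subtree first, then the left.
Recursive splits:
  root=8; inorder splits into left=[1, 4, 5], right=[13]
  root=13; inorder splits into left=[], right=[]
  root=5; inorder splits into left=[1, 4], right=[]
  root=4; inorder splits into left=[1], right=[]
  root=1; inorder splits into left=[], right=[]
Reconstructed level-order: [8, 5, 13, 4, 1]


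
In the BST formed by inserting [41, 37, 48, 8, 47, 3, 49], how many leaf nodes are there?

Tree built from: [41, 37, 48, 8, 47, 3, 49]
Tree (level-order array): [41, 37, 48, 8, None, 47, 49, 3]
Rule: A leaf has 0 children.
Per-node child counts:
  node 41: 2 child(ren)
  node 37: 1 child(ren)
  node 8: 1 child(ren)
  node 3: 0 child(ren)
  node 48: 2 child(ren)
  node 47: 0 child(ren)
  node 49: 0 child(ren)
Matching nodes: [3, 47, 49]
Count of leaf nodes: 3


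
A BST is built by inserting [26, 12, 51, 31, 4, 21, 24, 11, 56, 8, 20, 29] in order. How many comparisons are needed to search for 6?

Search path for 6: 26 -> 12 -> 4 -> 11 -> 8
Found: False
Comparisons: 5


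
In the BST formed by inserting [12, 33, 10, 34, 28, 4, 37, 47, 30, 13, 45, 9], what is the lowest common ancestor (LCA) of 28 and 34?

Tree insertion order: [12, 33, 10, 34, 28, 4, 37, 47, 30, 13, 45, 9]
Tree (level-order array): [12, 10, 33, 4, None, 28, 34, None, 9, 13, 30, None, 37, None, None, None, None, None, None, None, 47, 45]
In a BST, the LCA of p=28, q=34 is the first node v on the
root-to-leaf path with p <= v <= q (go left if both < v, right if both > v).
Walk from root:
  at 12: both 28 and 34 > 12, go right
  at 33: 28 <= 33 <= 34, this is the LCA
LCA = 33


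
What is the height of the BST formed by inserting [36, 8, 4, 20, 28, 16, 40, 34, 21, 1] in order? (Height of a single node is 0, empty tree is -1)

Insertion order: [36, 8, 4, 20, 28, 16, 40, 34, 21, 1]
Tree (level-order array): [36, 8, 40, 4, 20, None, None, 1, None, 16, 28, None, None, None, None, 21, 34]
Compute height bottom-up (empty subtree = -1):
  height(1) = 1 + max(-1, -1) = 0
  height(4) = 1 + max(0, -1) = 1
  height(16) = 1 + max(-1, -1) = 0
  height(21) = 1 + max(-1, -1) = 0
  height(34) = 1 + max(-1, -1) = 0
  height(28) = 1 + max(0, 0) = 1
  height(20) = 1 + max(0, 1) = 2
  height(8) = 1 + max(1, 2) = 3
  height(40) = 1 + max(-1, -1) = 0
  height(36) = 1 + max(3, 0) = 4
Height = 4


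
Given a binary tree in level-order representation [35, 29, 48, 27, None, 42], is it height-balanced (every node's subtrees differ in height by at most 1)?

Tree (level-order array): [35, 29, 48, 27, None, 42]
Definition: a tree is height-balanced if, at every node, |h(left) - h(right)| <= 1 (empty subtree has height -1).
Bottom-up per-node check:
  node 27: h_left=-1, h_right=-1, diff=0 [OK], height=0
  node 29: h_left=0, h_right=-1, diff=1 [OK], height=1
  node 42: h_left=-1, h_right=-1, diff=0 [OK], height=0
  node 48: h_left=0, h_right=-1, diff=1 [OK], height=1
  node 35: h_left=1, h_right=1, diff=0 [OK], height=2
All nodes satisfy the balance condition.
Result: Balanced


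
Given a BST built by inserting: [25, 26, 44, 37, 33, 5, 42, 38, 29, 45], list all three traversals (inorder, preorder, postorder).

Tree insertion order: [25, 26, 44, 37, 33, 5, 42, 38, 29, 45]
Tree (level-order array): [25, 5, 26, None, None, None, 44, 37, 45, 33, 42, None, None, 29, None, 38]
Inorder (L, root, R): [5, 25, 26, 29, 33, 37, 38, 42, 44, 45]
Preorder (root, L, R): [25, 5, 26, 44, 37, 33, 29, 42, 38, 45]
Postorder (L, R, root): [5, 29, 33, 38, 42, 37, 45, 44, 26, 25]


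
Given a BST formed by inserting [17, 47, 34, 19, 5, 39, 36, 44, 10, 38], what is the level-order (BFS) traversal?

Tree insertion order: [17, 47, 34, 19, 5, 39, 36, 44, 10, 38]
Tree (level-order array): [17, 5, 47, None, 10, 34, None, None, None, 19, 39, None, None, 36, 44, None, 38]
BFS from the root, enqueuing left then right child of each popped node:
  queue [17] -> pop 17, enqueue [5, 47], visited so far: [17]
  queue [5, 47] -> pop 5, enqueue [10], visited so far: [17, 5]
  queue [47, 10] -> pop 47, enqueue [34], visited so far: [17, 5, 47]
  queue [10, 34] -> pop 10, enqueue [none], visited so far: [17, 5, 47, 10]
  queue [34] -> pop 34, enqueue [19, 39], visited so far: [17, 5, 47, 10, 34]
  queue [19, 39] -> pop 19, enqueue [none], visited so far: [17, 5, 47, 10, 34, 19]
  queue [39] -> pop 39, enqueue [36, 44], visited so far: [17, 5, 47, 10, 34, 19, 39]
  queue [36, 44] -> pop 36, enqueue [38], visited so far: [17, 5, 47, 10, 34, 19, 39, 36]
  queue [44, 38] -> pop 44, enqueue [none], visited so far: [17, 5, 47, 10, 34, 19, 39, 36, 44]
  queue [38] -> pop 38, enqueue [none], visited so far: [17, 5, 47, 10, 34, 19, 39, 36, 44, 38]
Result: [17, 5, 47, 10, 34, 19, 39, 36, 44, 38]


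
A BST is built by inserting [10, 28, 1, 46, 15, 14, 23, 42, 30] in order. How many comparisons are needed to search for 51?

Search path for 51: 10 -> 28 -> 46
Found: False
Comparisons: 3


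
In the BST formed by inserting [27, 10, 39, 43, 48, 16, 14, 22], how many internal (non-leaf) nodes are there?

Tree built from: [27, 10, 39, 43, 48, 16, 14, 22]
Tree (level-order array): [27, 10, 39, None, 16, None, 43, 14, 22, None, 48]
Rule: An internal node has at least one child.
Per-node child counts:
  node 27: 2 child(ren)
  node 10: 1 child(ren)
  node 16: 2 child(ren)
  node 14: 0 child(ren)
  node 22: 0 child(ren)
  node 39: 1 child(ren)
  node 43: 1 child(ren)
  node 48: 0 child(ren)
Matching nodes: [27, 10, 16, 39, 43]
Count of internal (non-leaf) nodes: 5


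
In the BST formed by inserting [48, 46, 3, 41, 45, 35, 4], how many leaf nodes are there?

Tree built from: [48, 46, 3, 41, 45, 35, 4]
Tree (level-order array): [48, 46, None, 3, None, None, 41, 35, 45, 4]
Rule: A leaf has 0 children.
Per-node child counts:
  node 48: 1 child(ren)
  node 46: 1 child(ren)
  node 3: 1 child(ren)
  node 41: 2 child(ren)
  node 35: 1 child(ren)
  node 4: 0 child(ren)
  node 45: 0 child(ren)
Matching nodes: [4, 45]
Count of leaf nodes: 2


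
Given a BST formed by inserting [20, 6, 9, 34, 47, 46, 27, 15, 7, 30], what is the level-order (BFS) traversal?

Tree insertion order: [20, 6, 9, 34, 47, 46, 27, 15, 7, 30]
Tree (level-order array): [20, 6, 34, None, 9, 27, 47, 7, 15, None, 30, 46]
BFS from the root, enqueuing left then right child of each popped node:
  queue [20] -> pop 20, enqueue [6, 34], visited so far: [20]
  queue [6, 34] -> pop 6, enqueue [9], visited so far: [20, 6]
  queue [34, 9] -> pop 34, enqueue [27, 47], visited so far: [20, 6, 34]
  queue [9, 27, 47] -> pop 9, enqueue [7, 15], visited so far: [20, 6, 34, 9]
  queue [27, 47, 7, 15] -> pop 27, enqueue [30], visited so far: [20, 6, 34, 9, 27]
  queue [47, 7, 15, 30] -> pop 47, enqueue [46], visited so far: [20, 6, 34, 9, 27, 47]
  queue [7, 15, 30, 46] -> pop 7, enqueue [none], visited so far: [20, 6, 34, 9, 27, 47, 7]
  queue [15, 30, 46] -> pop 15, enqueue [none], visited so far: [20, 6, 34, 9, 27, 47, 7, 15]
  queue [30, 46] -> pop 30, enqueue [none], visited so far: [20, 6, 34, 9, 27, 47, 7, 15, 30]
  queue [46] -> pop 46, enqueue [none], visited so far: [20, 6, 34, 9, 27, 47, 7, 15, 30, 46]
Result: [20, 6, 34, 9, 27, 47, 7, 15, 30, 46]


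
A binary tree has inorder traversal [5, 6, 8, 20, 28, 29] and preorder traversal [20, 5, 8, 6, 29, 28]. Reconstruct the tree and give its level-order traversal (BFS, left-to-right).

Inorder:  [5, 6, 8, 20, 28, 29]
Preorder: [20, 5, 8, 6, 29, 28]
Algorithm: preorder visits root first, so consume preorder in order;
for each root, split the current inorder slice at that value into
left-subtree inorder and right-subtree inorder, then recurse.
Recursive splits:
  root=20; inorder splits into left=[5, 6, 8], right=[28, 29]
  root=5; inorder splits into left=[], right=[6, 8]
  root=8; inorder splits into left=[6], right=[]
  root=6; inorder splits into left=[], right=[]
  root=29; inorder splits into left=[28], right=[]
  root=28; inorder splits into left=[], right=[]
Reconstructed level-order: [20, 5, 29, 8, 28, 6]


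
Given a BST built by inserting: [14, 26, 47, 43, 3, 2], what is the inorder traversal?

Tree insertion order: [14, 26, 47, 43, 3, 2]
Tree (level-order array): [14, 3, 26, 2, None, None, 47, None, None, 43]
Inorder traversal: [2, 3, 14, 26, 43, 47]


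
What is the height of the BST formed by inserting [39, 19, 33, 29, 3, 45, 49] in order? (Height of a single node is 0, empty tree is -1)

Insertion order: [39, 19, 33, 29, 3, 45, 49]
Tree (level-order array): [39, 19, 45, 3, 33, None, 49, None, None, 29]
Compute height bottom-up (empty subtree = -1):
  height(3) = 1 + max(-1, -1) = 0
  height(29) = 1 + max(-1, -1) = 0
  height(33) = 1 + max(0, -1) = 1
  height(19) = 1 + max(0, 1) = 2
  height(49) = 1 + max(-1, -1) = 0
  height(45) = 1 + max(-1, 0) = 1
  height(39) = 1 + max(2, 1) = 3
Height = 3


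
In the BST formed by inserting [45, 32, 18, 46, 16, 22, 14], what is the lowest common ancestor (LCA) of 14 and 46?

Tree insertion order: [45, 32, 18, 46, 16, 22, 14]
Tree (level-order array): [45, 32, 46, 18, None, None, None, 16, 22, 14]
In a BST, the LCA of p=14, q=46 is the first node v on the
root-to-leaf path with p <= v <= q (go left if both < v, right if both > v).
Walk from root:
  at 45: 14 <= 45 <= 46, this is the LCA
LCA = 45


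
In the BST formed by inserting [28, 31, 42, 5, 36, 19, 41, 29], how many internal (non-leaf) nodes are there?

Tree built from: [28, 31, 42, 5, 36, 19, 41, 29]
Tree (level-order array): [28, 5, 31, None, 19, 29, 42, None, None, None, None, 36, None, None, 41]
Rule: An internal node has at least one child.
Per-node child counts:
  node 28: 2 child(ren)
  node 5: 1 child(ren)
  node 19: 0 child(ren)
  node 31: 2 child(ren)
  node 29: 0 child(ren)
  node 42: 1 child(ren)
  node 36: 1 child(ren)
  node 41: 0 child(ren)
Matching nodes: [28, 5, 31, 42, 36]
Count of internal (non-leaf) nodes: 5


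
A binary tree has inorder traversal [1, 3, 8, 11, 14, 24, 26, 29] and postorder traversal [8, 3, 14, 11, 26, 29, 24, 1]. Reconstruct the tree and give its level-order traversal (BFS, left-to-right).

Inorder:   [1, 3, 8, 11, 14, 24, 26, 29]
Postorder: [8, 3, 14, 11, 26, 29, 24, 1]
Algorithm: postorder visits root last, so walk postorder right-to-left;
each value is the root of the current inorder slice — split it at that
value, recurse on the right subtree first, then the left.
Recursive splits:
  root=1; inorder splits into left=[], right=[3, 8, 11, 14, 24, 26, 29]
  root=24; inorder splits into left=[3, 8, 11, 14], right=[26, 29]
  root=29; inorder splits into left=[26], right=[]
  root=26; inorder splits into left=[], right=[]
  root=11; inorder splits into left=[3, 8], right=[14]
  root=14; inorder splits into left=[], right=[]
  root=3; inorder splits into left=[], right=[8]
  root=8; inorder splits into left=[], right=[]
Reconstructed level-order: [1, 24, 11, 29, 3, 14, 26, 8]


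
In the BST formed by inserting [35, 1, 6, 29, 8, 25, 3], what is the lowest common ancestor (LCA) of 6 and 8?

Tree insertion order: [35, 1, 6, 29, 8, 25, 3]
Tree (level-order array): [35, 1, None, None, 6, 3, 29, None, None, 8, None, None, 25]
In a BST, the LCA of p=6, q=8 is the first node v on the
root-to-leaf path with p <= v <= q (go left if both < v, right if both > v).
Walk from root:
  at 35: both 6 and 8 < 35, go left
  at 1: both 6 and 8 > 1, go right
  at 6: 6 <= 6 <= 8, this is the LCA
LCA = 6


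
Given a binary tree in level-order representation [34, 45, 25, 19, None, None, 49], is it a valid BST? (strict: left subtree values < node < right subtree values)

Level-order array: [34, 45, 25, 19, None, None, 49]
Validate using subtree bounds (lo, hi): at each node, require lo < value < hi,
then recurse left with hi=value and right with lo=value.
Preorder trace (stopping at first violation):
  at node 34 with bounds (-inf, +inf): OK
  at node 45 with bounds (-inf, 34): VIOLATION
Node 45 violates its bound: not (-inf < 45 < 34).
Result: Not a valid BST


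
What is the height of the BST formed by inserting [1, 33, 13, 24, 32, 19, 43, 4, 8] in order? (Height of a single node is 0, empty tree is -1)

Insertion order: [1, 33, 13, 24, 32, 19, 43, 4, 8]
Tree (level-order array): [1, None, 33, 13, 43, 4, 24, None, None, None, 8, 19, 32]
Compute height bottom-up (empty subtree = -1):
  height(8) = 1 + max(-1, -1) = 0
  height(4) = 1 + max(-1, 0) = 1
  height(19) = 1 + max(-1, -1) = 0
  height(32) = 1 + max(-1, -1) = 0
  height(24) = 1 + max(0, 0) = 1
  height(13) = 1 + max(1, 1) = 2
  height(43) = 1 + max(-1, -1) = 0
  height(33) = 1 + max(2, 0) = 3
  height(1) = 1 + max(-1, 3) = 4
Height = 4


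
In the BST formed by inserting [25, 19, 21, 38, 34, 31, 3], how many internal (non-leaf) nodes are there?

Tree built from: [25, 19, 21, 38, 34, 31, 3]
Tree (level-order array): [25, 19, 38, 3, 21, 34, None, None, None, None, None, 31]
Rule: An internal node has at least one child.
Per-node child counts:
  node 25: 2 child(ren)
  node 19: 2 child(ren)
  node 3: 0 child(ren)
  node 21: 0 child(ren)
  node 38: 1 child(ren)
  node 34: 1 child(ren)
  node 31: 0 child(ren)
Matching nodes: [25, 19, 38, 34]
Count of internal (non-leaf) nodes: 4


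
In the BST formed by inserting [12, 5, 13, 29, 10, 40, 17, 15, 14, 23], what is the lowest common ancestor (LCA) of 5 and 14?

Tree insertion order: [12, 5, 13, 29, 10, 40, 17, 15, 14, 23]
Tree (level-order array): [12, 5, 13, None, 10, None, 29, None, None, 17, 40, 15, 23, None, None, 14]
In a BST, the LCA of p=5, q=14 is the first node v on the
root-to-leaf path with p <= v <= q (go left if both < v, right if both > v).
Walk from root:
  at 12: 5 <= 12 <= 14, this is the LCA
LCA = 12


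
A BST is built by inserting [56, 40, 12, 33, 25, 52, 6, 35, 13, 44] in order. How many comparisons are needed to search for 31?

Search path for 31: 56 -> 40 -> 12 -> 33 -> 25
Found: False
Comparisons: 5


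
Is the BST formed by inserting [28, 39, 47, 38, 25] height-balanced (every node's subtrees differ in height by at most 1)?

Tree (level-order array): [28, 25, 39, None, None, 38, 47]
Definition: a tree is height-balanced if, at every node, |h(left) - h(right)| <= 1 (empty subtree has height -1).
Bottom-up per-node check:
  node 25: h_left=-1, h_right=-1, diff=0 [OK], height=0
  node 38: h_left=-1, h_right=-1, diff=0 [OK], height=0
  node 47: h_left=-1, h_right=-1, diff=0 [OK], height=0
  node 39: h_left=0, h_right=0, diff=0 [OK], height=1
  node 28: h_left=0, h_right=1, diff=1 [OK], height=2
All nodes satisfy the balance condition.
Result: Balanced


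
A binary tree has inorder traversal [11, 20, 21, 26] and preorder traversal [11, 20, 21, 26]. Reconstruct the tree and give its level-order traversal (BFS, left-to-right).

Inorder:  [11, 20, 21, 26]
Preorder: [11, 20, 21, 26]
Algorithm: preorder visits root first, so consume preorder in order;
for each root, split the current inorder slice at that value into
left-subtree inorder and right-subtree inorder, then recurse.
Recursive splits:
  root=11; inorder splits into left=[], right=[20, 21, 26]
  root=20; inorder splits into left=[], right=[21, 26]
  root=21; inorder splits into left=[], right=[26]
  root=26; inorder splits into left=[], right=[]
Reconstructed level-order: [11, 20, 21, 26]


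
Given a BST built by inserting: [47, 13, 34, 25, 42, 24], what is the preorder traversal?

Tree insertion order: [47, 13, 34, 25, 42, 24]
Tree (level-order array): [47, 13, None, None, 34, 25, 42, 24]
Preorder traversal: [47, 13, 34, 25, 24, 42]


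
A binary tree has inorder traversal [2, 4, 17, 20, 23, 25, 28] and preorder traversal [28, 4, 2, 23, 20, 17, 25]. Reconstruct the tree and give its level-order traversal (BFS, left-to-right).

Inorder:  [2, 4, 17, 20, 23, 25, 28]
Preorder: [28, 4, 2, 23, 20, 17, 25]
Algorithm: preorder visits root first, so consume preorder in order;
for each root, split the current inorder slice at that value into
left-subtree inorder and right-subtree inorder, then recurse.
Recursive splits:
  root=28; inorder splits into left=[2, 4, 17, 20, 23, 25], right=[]
  root=4; inorder splits into left=[2], right=[17, 20, 23, 25]
  root=2; inorder splits into left=[], right=[]
  root=23; inorder splits into left=[17, 20], right=[25]
  root=20; inorder splits into left=[17], right=[]
  root=17; inorder splits into left=[], right=[]
  root=25; inorder splits into left=[], right=[]
Reconstructed level-order: [28, 4, 2, 23, 20, 25, 17]


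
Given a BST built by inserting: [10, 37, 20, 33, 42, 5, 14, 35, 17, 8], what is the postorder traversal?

Tree insertion order: [10, 37, 20, 33, 42, 5, 14, 35, 17, 8]
Tree (level-order array): [10, 5, 37, None, 8, 20, 42, None, None, 14, 33, None, None, None, 17, None, 35]
Postorder traversal: [8, 5, 17, 14, 35, 33, 20, 42, 37, 10]


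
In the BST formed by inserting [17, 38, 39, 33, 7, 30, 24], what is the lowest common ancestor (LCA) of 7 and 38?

Tree insertion order: [17, 38, 39, 33, 7, 30, 24]
Tree (level-order array): [17, 7, 38, None, None, 33, 39, 30, None, None, None, 24]
In a BST, the LCA of p=7, q=38 is the first node v on the
root-to-leaf path with p <= v <= q (go left if both < v, right if both > v).
Walk from root:
  at 17: 7 <= 17 <= 38, this is the LCA
LCA = 17


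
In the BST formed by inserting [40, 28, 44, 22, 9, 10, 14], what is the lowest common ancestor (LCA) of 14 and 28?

Tree insertion order: [40, 28, 44, 22, 9, 10, 14]
Tree (level-order array): [40, 28, 44, 22, None, None, None, 9, None, None, 10, None, 14]
In a BST, the LCA of p=14, q=28 is the first node v on the
root-to-leaf path with p <= v <= q (go left if both < v, right if both > v).
Walk from root:
  at 40: both 14 and 28 < 40, go left
  at 28: 14 <= 28 <= 28, this is the LCA
LCA = 28


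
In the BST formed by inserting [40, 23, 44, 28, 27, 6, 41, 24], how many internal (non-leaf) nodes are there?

Tree built from: [40, 23, 44, 28, 27, 6, 41, 24]
Tree (level-order array): [40, 23, 44, 6, 28, 41, None, None, None, 27, None, None, None, 24]
Rule: An internal node has at least one child.
Per-node child counts:
  node 40: 2 child(ren)
  node 23: 2 child(ren)
  node 6: 0 child(ren)
  node 28: 1 child(ren)
  node 27: 1 child(ren)
  node 24: 0 child(ren)
  node 44: 1 child(ren)
  node 41: 0 child(ren)
Matching nodes: [40, 23, 28, 27, 44]
Count of internal (non-leaf) nodes: 5


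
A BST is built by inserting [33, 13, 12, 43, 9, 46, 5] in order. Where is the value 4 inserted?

Starting tree (level order): [33, 13, 43, 12, None, None, 46, 9, None, None, None, 5]
Insertion path: 33 -> 13 -> 12 -> 9 -> 5
Result: insert 4 as left child of 5
Final tree (level order): [33, 13, 43, 12, None, None, 46, 9, None, None, None, 5, None, 4]


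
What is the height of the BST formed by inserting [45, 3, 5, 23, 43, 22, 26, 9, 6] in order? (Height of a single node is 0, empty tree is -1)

Insertion order: [45, 3, 5, 23, 43, 22, 26, 9, 6]
Tree (level-order array): [45, 3, None, None, 5, None, 23, 22, 43, 9, None, 26, None, 6]
Compute height bottom-up (empty subtree = -1):
  height(6) = 1 + max(-1, -1) = 0
  height(9) = 1 + max(0, -1) = 1
  height(22) = 1 + max(1, -1) = 2
  height(26) = 1 + max(-1, -1) = 0
  height(43) = 1 + max(0, -1) = 1
  height(23) = 1 + max(2, 1) = 3
  height(5) = 1 + max(-1, 3) = 4
  height(3) = 1 + max(-1, 4) = 5
  height(45) = 1 + max(5, -1) = 6
Height = 6


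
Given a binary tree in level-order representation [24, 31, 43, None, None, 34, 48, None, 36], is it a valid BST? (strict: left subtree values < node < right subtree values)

Level-order array: [24, 31, 43, None, None, 34, 48, None, 36]
Validate using subtree bounds (lo, hi): at each node, require lo < value < hi,
then recurse left with hi=value and right with lo=value.
Preorder trace (stopping at first violation):
  at node 24 with bounds (-inf, +inf): OK
  at node 31 with bounds (-inf, 24): VIOLATION
Node 31 violates its bound: not (-inf < 31 < 24).
Result: Not a valid BST


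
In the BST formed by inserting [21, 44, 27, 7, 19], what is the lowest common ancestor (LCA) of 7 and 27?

Tree insertion order: [21, 44, 27, 7, 19]
Tree (level-order array): [21, 7, 44, None, 19, 27]
In a BST, the LCA of p=7, q=27 is the first node v on the
root-to-leaf path with p <= v <= q (go left if both < v, right if both > v).
Walk from root:
  at 21: 7 <= 21 <= 27, this is the LCA
LCA = 21


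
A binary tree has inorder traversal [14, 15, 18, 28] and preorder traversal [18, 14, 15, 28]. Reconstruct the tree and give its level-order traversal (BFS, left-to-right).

Inorder:  [14, 15, 18, 28]
Preorder: [18, 14, 15, 28]
Algorithm: preorder visits root first, so consume preorder in order;
for each root, split the current inorder slice at that value into
left-subtree inorder and right-subtree inorder, then recurse.
Recursive splits:
  root=18; inorder splits into left=[14, 15], right=[28]
  root=14; inorder splits into left=[], right=[15]
  root=15; inorder splits into left=[], right=[]
  root=28; inorder splits into left=[], right=[]
Reconstructed level-order: [18, 14, 28, 15]


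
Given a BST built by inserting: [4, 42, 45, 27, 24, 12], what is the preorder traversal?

Tree insertion order: [4, 42, 45, 27, 24, 12]
Tree (level-order array): [4, None, 42, 27, 45, 24, None, None, None, 12]
Preorder traversal: [4, 42, 27, 24, 12, 45]


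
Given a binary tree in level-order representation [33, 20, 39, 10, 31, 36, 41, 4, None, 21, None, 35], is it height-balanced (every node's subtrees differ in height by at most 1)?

Tree (level-order array): [33, 20, 39, 10, 31, 36, 41, 4, None, 21, None, 35]
Definition: a tree is height-balanced if, at every node, |h(left) - h(right)| <= 1 (empty subtree has height -1).
Bottom-up per-node check:
  node 4: h_left=-1, h_right=-1, diff=0 [OK], height=0
  node 10: h_left=0, h_right=-1, diff=1 [OK], height=1
  node 21: h_left=-1, h_right=-1, diff=0 [OK], height=0
  node 31: h_left=0, h_right=-1, diff=1 [OK], height=1
  node 20: h_left=1, h_right=1, diff=0 [OK], height=2
  node 35: h_left=-1, h_right=-1, diff=0 [OK], height=0
  node 36: h_left=0, h_right=-1, diff=1 [OK], height=1
  node 41: h_left=-1, h_right=-1, diff=0 [OK], height=0
  node 39: h_left=1, h_right=0, diff=1 [OK], height=2
  node 33: h_left=2, h_right=2, diff=0 [OK], height=3
All nodes satisfy the balance condition.
Result: Balanced


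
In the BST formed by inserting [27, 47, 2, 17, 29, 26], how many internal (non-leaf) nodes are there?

Tree built from: [27, 47, 2, 17, 29, 26]
Tree (level-order array): [27, 2, 47, None, 17, 29, None, None, 26]
Rule: An internal node has at least one child.
Per-node child counts:
  node 27: 2 child(ren)
  node 2: 1 child(ren)
  node 17: 1 child(ren)
  node 26: 0 child(ren)
  node 47: 1 child(ren)
  node 29: 0 child(ren)
Matching nodes: [27, 2, 17, 47]
Count of internal (non-leaf) nodes: 4


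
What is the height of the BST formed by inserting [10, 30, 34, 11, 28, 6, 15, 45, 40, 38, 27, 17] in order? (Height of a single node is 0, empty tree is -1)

Insertion order: [10, 30, 34, 11, 28, 6, 15, 45, 40, 38, 27, 17]
Tree (level-order array): [10, 6, 30, None, None, 11, 34, None, 28, None, 45, 15, None, 40, None, None, 27, 38, None, 17]
Compute height bottom-up (empty subtree = -1):
  height(6) = 1 + max(-1, -1) = 0
  height(17) = 1 + max(-1, -1) = 0
  height(27) = 1 + max(0, -1) = 1
  height(15) = 1 + max(-1, 1) = 2
  height(28) = 1 + max(2, -1) = 3
  height(11) = 1 + max(-1, 3) = 4
  height(38) = 1 + max(-1, -1) = 0
  height(40) = 1 + max(0, -1) = 1
  height(45) = 1 + max(1, -1) = 2
  height(34) = 1 + max(-1, 2) = 3
  height(30) = 1 + max(4, 3) = 5
  height(10) = 1 + max(0, 5) = 6
Height = 6


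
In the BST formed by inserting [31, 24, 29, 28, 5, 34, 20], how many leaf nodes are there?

Tree built from: [31, 24, 29, 28, 5, 34, 20]
Tree (level-order array): [31, 24, 34, 5, 29, None, None, None, 20, 28]
Rule: A leaf has 0 children.
Per-node child counts:
  node 31: 2 child(ren)
  node 24: 2 child(ren)
  node 5: 1 child(ren)
  node 20: 0 child(ren)
  node 29: 1 child(ren)
  node 28: 0 child(ren)
  node 34: 0 child(ren)
Matching nodes: [20, 28, 34]
Count of leaf nodes: 3


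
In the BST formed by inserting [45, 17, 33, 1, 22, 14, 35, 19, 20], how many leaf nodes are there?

Tree built from: [45, 17, 33, 1, 22, 14, 35, 19, 20]
Tree (level-order array): [45, 17, None, 1, 33, None, 14, 22, 35, None, None, 19, None, None, None, None, 20]
Rule: A leaf has 0 children.
Per-node child counts:
  node 45: 1 child(ren)
  node 17: 2 child(ren)
  node 1: 1 child(ren)
  node 14: 0 child(ren)
  node 33: 2 child(ren)
  node 22: 1 child(ren)
  node 19: 1 child(ren)
  node 20: 0 child(ren)
  node 35: 0 child(ren)
Matching nodes: [14, 20, 35]
Count of leaf nodes: 3


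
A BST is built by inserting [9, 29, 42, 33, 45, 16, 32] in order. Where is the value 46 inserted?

Starting tree (level order): [9, None, 29, 16, 42, None, None, 33, 45, 32]
Insertion path: 9 -> 29 -> 42 -> 45
Result: insert 46 as right child of 45
Final tree (level order): [9, None, 29, 16, 42, None, None, 33, 45, 32, None, None, 46]


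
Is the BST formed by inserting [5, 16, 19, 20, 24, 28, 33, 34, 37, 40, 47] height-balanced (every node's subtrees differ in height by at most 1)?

Tree (level-order array): [5, None, 16, None, 19, None, 20, None, 24, None, 28, None, 33, None, 34, None, 37, None, 40, None, 47]
Definition: a tree is height-balanced if, at every node, |h(left) - h(right)| <= 1 (empty subtree has height -1).
Bottom-up per-node check:
  node 47: h_left=-1, h_right=-1, diff=0 [OK], height=0
  node 40: h_left=-1, h_right=0, diff=1 [OK], height=1
  node 37: h_left=-1, h_right=1, diff=2 [FAIL (|-1-1|=2 > 1)], height=2
  node 34: h_left=-1, h_right=2, diff=3 [FAIL (|-1-2|=3 > 1)], height=3
  node 33: h_left=-1, h_right=3, diff=4 [FAIL (|-1-3|=4 > 1)], height=4
  node 28: h_left=-1, h_right=4, diff=5 [FAIL (|-1-4|=5 > 1)], height=5
  node 24: h_left=-1, h_right=5, diff=6 [FAIL (|-1-5|=6 > 1)], height=6
  node 20: h_left=-1, h_right=6, diff=7 [FAIL (|-1-6|=7 > 1)], height=7
  node 19: h_left=-1, h_right=7, diff=8 [FAIL (|-1-7|=8 > 1)], height=8
  node 16: h_left=-1, h_right=8, diff=9 [FAIL (|-1-8|=9 > 1)], height=9
  node 5: h_left=-1, h_right=9, diff=10 [FAIL (|-1-9|=10 > 1)], height=10
Node 37 violates the condition: |-1 - 1| = 2 > 1.
Result: Not balanced


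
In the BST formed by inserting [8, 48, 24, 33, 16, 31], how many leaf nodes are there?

Tree built from: [8, 48, 24, 33, 16, 31]
Tree (level-order array): [8, None, 48, 24, None, 16, 33, None, None, 31]
Rule: A leaf has 0 children.
Per-node child counts:
  node 8: 1 child(ren)
  node 48: 1 child(ren)
  node 24: 2 child(ren)
  node 16: 0 child(ren)
  node 33: 1 child(ren)
  node 31: 0 child(ren)
Matching nodes: [16, 31]
Count of leaf nodes: 2


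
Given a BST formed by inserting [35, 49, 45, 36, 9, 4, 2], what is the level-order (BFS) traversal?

Tree insertion order: [35, 49, 45, 36, 9, 4, 2]
Tree (level-order array): [35, 9, 49, 4, None, 45, None, 2, None, 36]
BFS from the root, enqueuing left then right child of each popped node:
  queue [35] -> pop 35, enqueue [9, 49], visited so far: [35]
  queue [9, 49] -> pop 9, enqueue [4], visited so far: [35, 9]
  queue [49, 4] -> pop 49, enqueue [45], visited so far: [35, 9, 49]
  queue [4, 45] -> pop 4, enqueue [2], visited so far: [35, 9, 49, 4]
  queue [45, 2] -> pop 45, enqueue [36], visited so far: [35, 9, 49, 4, 45]
  queue [2, 36] -> pop 2, enqueue [none], visited so far: [35, 9, 49, 4, 45, 2]
  queue [36] -> pop 36, enqueue [none], visited so far: [35, 9, 49, 4, 45, 2, 36]
Result: [35, 9, 49, 4, 45, 2, 36]


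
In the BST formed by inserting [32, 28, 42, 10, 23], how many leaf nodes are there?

Tree built from: [32, 28, 42, 10, 23]
Tree (level-order array): [32, 28, 42, 10, None, None, None, None, 23]
Rule: A leaf has 0 children.
Per-node child counts:
  node 32: 2 child(ren)
  node 28: 1 child(ren)
  node 10: 1 child(ren)
  node 23: 0 child(ren)
  node 42: 0 child(ren)
Matching nodes: [23, 42]
Count of leaf nodes: 2


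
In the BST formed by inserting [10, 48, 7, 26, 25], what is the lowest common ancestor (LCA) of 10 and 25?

Tree insertion order: [10, 48, 7, 26, 25]
Tree (level-order array): [10, 7, 48, None, None, 26, None, 25]
In a BST, the LCA of p=10, q=25 is the first node v on the
root-to-leaf path with p <= v <= q (go left if both < v, right if both > v).
Walk from root:
  at 10: 10 <= 10 <= 25, this is the LCA
LCA = 10


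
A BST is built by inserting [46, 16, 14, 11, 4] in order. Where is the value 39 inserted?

Starting tree (level order): [46, 16, None, 14, None, 11, None, 4]
Insertion path: 46 -> 16
Result: insert 39 as right child of 16
Final tree (level order): [46, 16, None, 14, 39, 11, None, None, None, 4]


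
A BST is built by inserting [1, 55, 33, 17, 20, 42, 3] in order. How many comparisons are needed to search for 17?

Search path for 17: 1 -> 55 -> 33 -> 17
Found: True
Comparisons: 4


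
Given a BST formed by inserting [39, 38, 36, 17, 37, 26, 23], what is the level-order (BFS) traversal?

Tree insertion order: [39, 38, 36, 17, 37, 26, 23]
Tree (level-order array): [39, 38, None, 36, None, 17, 37, None, 26, None, None, 23]
BFS from the root, enqueuing left then right child of each popped node:
  queue [39] -> pop 39, enqueue [38], visited so far: [39]
  queue [38] -> pop 38, enqueue [36], visited so far: [39, 38]
  queue [36] -> pop 36, enqueue [17, 37], visited so far: [39, 38, 36]
  queue [17, 37] -> pop 17, enqueue [26], visited so far: [39, 38, 36, 17]
  queue [37, 26] -> pop 37, enqueue [none], visited so far: [39, 38, 36, 17, 37]
  queue [26] -> pop 26, enqueue [23], visited so far: [39, 38, 36, 17, 37, 26]
  queue [23] -> pop 23, enqueue [none], visited so far: [39, 38, 36, 17, 37, 26, 23]
Result: [39, 38, 36, 17, 37, 26, 23]


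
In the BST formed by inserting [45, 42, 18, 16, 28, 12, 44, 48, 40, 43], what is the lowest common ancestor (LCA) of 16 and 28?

Tree insertion order: [45, 42, 18, 16, 28, 12, 44, 48, 40, 43]
Tree (level-order array): [45, 42, 48, 18, 44, None, None, 16, 28, 43, None, 12, None, None, 40]
In a BST, the LCA of p=16, q=28 is the first node v on the
root-to-leaf path with p <= v <= q (go left if both < v, right if both > v).
Walk from root:
  at 45: both 16 and 28 < 45, go left
  at 42: both 16 and 28 < 42, go left
  at 18: 16 <= 18 <= 28, this is the LCA
LCA = 18


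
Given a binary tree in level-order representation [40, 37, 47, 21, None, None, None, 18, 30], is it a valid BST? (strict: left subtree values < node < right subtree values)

Level-order array: [40, 37, 47, 21, None, None, None, 18, 30]
Validate using subtree bounds (lo, hi): at each node, require lo < value < hi,
then recurse left with hi=value and right with lo=value.
Preorder trace (stopping at first violation):
  at node 40 with bounds (-inf, +inf): OK
  at node 37 with bounds (-inf, 40): OK
  at node 21 with bounds (-inf, 37): OK
  at node 18 with bounds (-inf, 21): OK
  at node 30 with bounds (21, 37): OK
  at node 47 with bounds (40, +inf): OK
No violation found at any node.
Result: Valid BST


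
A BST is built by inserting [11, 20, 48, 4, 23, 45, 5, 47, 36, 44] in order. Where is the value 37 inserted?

Starting tree (level order): [11, 4, 20, None, 5, None, 48, None, None, 23, None, None, 45, 36, 47, None, 44]
Insertion path: 11 -> 20 -> 48 -> 23 -> 45 -> 36 -> 44
Result: insert 37 as left child of 44
Final tree (level order): [11, 4, 20, None, 5, None, 48, None, None, 23, None, None, 45, 36, 47, None, 44, None, None, 37]


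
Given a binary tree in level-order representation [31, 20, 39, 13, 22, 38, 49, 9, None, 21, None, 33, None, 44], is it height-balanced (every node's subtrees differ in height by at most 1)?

Tree (level-order array): [31, 20, 39, 13, 22, 38, 49, 9, None, 21, None, 33, None, 44]
Definition: a tree is height-balanced if, at every node, |h(left) - h(right)| <= 1 (empty subtree has height -1).
Bottom-up per-node check:
  node 9: h_left=-1, h_right=-1, diff=0 [OK], height=0
  node 13: h_left=0, h_right=-1, diff=1 [OK], height=1
  node 21: h_left=-1, h_right=-1, diff=0 [OK], height=0
  node 22: h_left=0, h_right=-1, diff=1 [OK], height=1
  node 20: h_left=1, h_right=1, diff=0 [OK], height=2
  node 33: h_left=-1, h_right=-1, diff=0 [OK], height=0
  node 38: h_left=0, h_right=-1, diff=1 [OK], height=1
  node 44: h_left=-1, h_right=-1, diff=0 [OK], height=0
  node 49: h_left=0, h_right=-1, diff=1 [OK], height=1
  node 39: h_left=1, h_right=1, diff=0 [OK], height=2
  node 31: h_left=2, h_right=2, diff=0 [OK], height=3
All nodes satisfy the balance condition.
Result: Balanced


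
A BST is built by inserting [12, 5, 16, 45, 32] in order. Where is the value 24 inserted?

Starting tree (level order): [12, 5, 16, None, None, None, 45, 32]
Insertion path: 12 -> 16 -> 45 -> 32
Result: insert 24 as left child of 32
Final tree (level order): [12, 5, 16, None, None, None, 45, 32, None, 24]


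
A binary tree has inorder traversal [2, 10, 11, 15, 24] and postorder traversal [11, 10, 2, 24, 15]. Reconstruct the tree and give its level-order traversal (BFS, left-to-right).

Inorder:   [2, 10, 11, 15, 24]
Postorder: [11, 10, 2, 24, 15]
Algorithm: postorder visits root last, so walk postorder right-to-left;
each value is the root of the current inorder slice — split it at that
value, recurse on the right subtree first, then the left.
Recursive splits:
  root=15; inorder splits into left=[2, 10, 11], right=[24]
  root=24; inorder splits into left=[], right=[]
  root=2; inorder splits into left=[], right=[10, 11]
  root=10; inorder splits into left=[], right=[11]
  root=11; inorder splits into left=[], right=[]
Reconstructed level-order: [15, 2, 24, 10, 11]


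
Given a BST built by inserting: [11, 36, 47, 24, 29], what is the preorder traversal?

Tree insertion order: [11, 36, 47, 24, 29]
Tree (level-order array): [11, None, 36, 24, 47, None, 29]
Preorder traversal: [11, 36, 24, 29, 47]


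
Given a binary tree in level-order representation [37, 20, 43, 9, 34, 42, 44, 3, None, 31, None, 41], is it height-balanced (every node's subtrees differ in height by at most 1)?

Tree (level-order array): [37, 20, 43, 9, 34, 42, 44, 3, None, 31, None, 41]
Definition: a tree is height-balanced if, at every node, |h(left) - h(right)| <= 1 (empty subtree has height -1).
Bottom-up per-node check:
  node 3: h_left=-1, h_right=-1, diff=0 [OK], height=0
  node 9: h_left=0, h_right=-1, diff=1 [OK], height=1
  node 31: h_left=-1, h_right=-1, diff=0 [OK], height=0
  node 34: h_left=0, h_right=-1, diff=1 [OK], height=1
  node 20: h_left=1, h_right=1, diff=0 [OK], height=2
  node 41: h_left=-1, h_right=-1, diff=0 [OK], height=0
  node 42: h_left=0, h_right=-1, diff=1 [OK], height=1
  node 44: h_left=-1, h_right=-1, diff=0 [OK], height=0
  node 43: h_left=1, h_right=0, diff=1 [OK], height=2
  node 37: h_left=2, h_right=2, diff=0 [OK], height=3
All nodes satisfy the balance condition.
Result: Balanced


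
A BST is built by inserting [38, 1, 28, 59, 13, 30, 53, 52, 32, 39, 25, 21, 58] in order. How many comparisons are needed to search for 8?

Search path for 8: 38 -> 1 -> 28 -> 13
Found: False
Comparisons: 4


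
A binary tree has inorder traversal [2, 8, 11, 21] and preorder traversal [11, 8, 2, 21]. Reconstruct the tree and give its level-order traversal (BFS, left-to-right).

Inorder:  [2, 8, 11, 21]
Preorder: [11, 8, 2, 21]
Algorithm: preorder visits root first, so consume preorder in order;
for each root, split the current inorder slice at that value into
left-subtree inorder and right-subtree inorder, then recurse.
Recursive splits:
  root=11; inorder splits into left=[2, 8], right=[21]
  root=8; inorder splits into left=[2], right=[]
  root=2; inorder splits into left=[], right=[]
  root=21; inorder splits into left=[], right=[]
Reconstructed level-order: [11, 8, 21, 2]
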